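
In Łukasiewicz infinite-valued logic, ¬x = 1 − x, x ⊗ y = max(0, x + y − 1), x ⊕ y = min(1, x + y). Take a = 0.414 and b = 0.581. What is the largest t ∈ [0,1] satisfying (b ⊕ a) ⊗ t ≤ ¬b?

b ⊕ a = min(1, 0.581 + 0.414) = min(1, 0.995) = 0.995
So the left factor is b ⊕ a = 0.995.
¬b = 1 − 0.581 = 0.419
So the right-hand bound is ¬b = 0.419.
The residuum of the Łukasiewicz t-norm gives the supremum: min(1, 1 − 0.995 + 0.419).
1 − 0.995 + 0.419 = 0.424, so t = min(1, 0.424) = 0.424.
Check: 0.995 ⊗ 0.424 = max(0, 0.419) = 0.419 ≤ 0.419.

0.424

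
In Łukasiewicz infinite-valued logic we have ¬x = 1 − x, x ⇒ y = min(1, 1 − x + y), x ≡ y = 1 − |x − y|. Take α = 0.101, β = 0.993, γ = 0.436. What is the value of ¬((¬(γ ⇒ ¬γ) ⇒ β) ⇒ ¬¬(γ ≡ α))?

¬γ = 1 − 0.436 = 0.564
γ ⇒ ¬γ = min(1, 1 − 0.436 + 0.564) = min(1, 1.128) = 1.000
¬(γ ⇒ ¬γ) = 1 − 1.000 = 0.000
¬(γ ⇒ ¬γ) ⇒ β = min(1, 1 − 0.000 + 0.993) = min(1, 1.993) = 1.000
γ ≡ α = 1 − |0.436 − 0.101| = 1 − 0.335 = 0.665
¬(γ ≡ α) = 1 − 0.665 = 0.335
¬¬(γ ≡ α) = 1 − 0.335 = 0.665
(¬(γ ⇒ ¬γ) ⇒ β) ⇒ ¬¬(γ ≡ α) = min(1, 1 − 1.000 + 0.665) = min(1, 0.665) = 0.665
¬((¬(γ ⇒ ¬γ) ⇒ β) ⇒ ¬¬(γ ≡ α)) = 1 − 0.665 = 0.335

0.335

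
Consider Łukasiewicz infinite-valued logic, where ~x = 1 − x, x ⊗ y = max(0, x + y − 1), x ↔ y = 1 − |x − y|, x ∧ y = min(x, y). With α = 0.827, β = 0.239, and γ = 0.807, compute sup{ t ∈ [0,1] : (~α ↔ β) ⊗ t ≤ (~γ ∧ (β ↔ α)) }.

~α = 1 − 0.827 = 0.173
~α ↔ β = 1 − |0.173 − 0.239| = 1 − 0.066 = 0.934
So the left factor is ~α ↔ β = 0.934.
~γ = 1 − 0.807 = 0.193
β ↔ α = 1 − |0.239 − 0.827| = 1 − 0.588 = 0.412
~γ ∧ (β ↔ α) = min(0.193, 0.412) = 0.193
So the right-hand bound is ~γ ∧ (β ↔ α) = 0.193.
The residuum of the Łukasiewicz t-norm gives the supremum: min(1, 1 − 0.934 + 0.193).
1 − 0.934 + 0.193 = 0.259, so t = min(1, 0.259) = 0.259.
Check: 0.934 ⊗ 0.259 = max(0, 0.193) = 0.193 ≤ 0.193.

0.259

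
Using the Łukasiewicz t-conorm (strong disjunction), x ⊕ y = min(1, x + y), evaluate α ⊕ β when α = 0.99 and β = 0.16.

1.00

α ⊕ β = min(1, 0.99 + 0.16) = min(1, 1.15) = 1.00
For comparison, the Gödel t-conorm max(x, y) would give 0.99.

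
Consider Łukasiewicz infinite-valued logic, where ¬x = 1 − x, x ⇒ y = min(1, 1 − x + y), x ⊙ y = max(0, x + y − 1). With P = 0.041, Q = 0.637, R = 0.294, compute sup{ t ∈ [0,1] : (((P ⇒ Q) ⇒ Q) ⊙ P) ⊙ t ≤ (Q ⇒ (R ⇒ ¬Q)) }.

P ⇒ Q = min(1, 1 − 0.041 + 0.637) = min(1, 1.596) = 1.000
(P ⇒ Q) ⇒ Q = min(1, 1 − 1.000 + 0.637) = min(1, 0.637) = 0.637
((P ⇒ Q) ⇒ Q) ⊙ P = max(0, 0.637 + 0.041 − 1) = max(0, -0.322) = 0.000
So the left factor is ((P ⇒ Q) ⇒ Q) ⊙ P = 0.000.
¬Q = 1 − 0.637 = 0.363
R ⇒ ¬Q = min(1, 1 − 0.294 + 0.363) = min(1, 1.069) = 1.000
Q ⇒ (R ⇒ ¬Q) = min(1, 1 − 0.637 + 1.000) = min(1, 1.363) = 1.000
So the right-hand bound is Q ⇒ (R ⇒ ¬Q) = 1.000.
The residuum of the Łukasiewicz t-norm gives the supremum: min(1, 1 − 0.000 + 1.000).
1 − 0.000 + 1.000 = 2.000, so t = min(1, 2.000) = 1.000.
Check: 0.000 ⊙ 1.000 = max(0, 0.000) = 0.000 ≤ 1.000.

1.000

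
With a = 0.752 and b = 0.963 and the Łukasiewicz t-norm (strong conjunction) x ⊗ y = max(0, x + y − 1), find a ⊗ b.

0.715

a ⊗ b = max(0, 0.752 + 0.963 − 1) = max(0, 0.715) = 0.715
For comparison, the Gödel (minimum) t-norm min(x, y) would give 0.752.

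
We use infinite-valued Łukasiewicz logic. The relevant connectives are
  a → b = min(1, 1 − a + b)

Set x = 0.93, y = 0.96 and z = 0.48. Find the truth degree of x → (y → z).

0.59

y → z = min(1, 1 − 0.96 + 0.48) = min(1, 0.52) = 0.52
x → (y → z) = min(1, 1 − 0.93 + 0.52) = min(1, 0.59) = 0.59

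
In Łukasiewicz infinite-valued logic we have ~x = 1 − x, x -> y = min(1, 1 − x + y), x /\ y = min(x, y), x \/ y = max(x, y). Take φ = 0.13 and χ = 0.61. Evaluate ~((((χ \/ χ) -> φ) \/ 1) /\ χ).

χ \/ χ = max(0.61, 0.61) = 0.61
(χ \/ χ) -> φ = min(1, 1 − 0.61 + 0.13) = min(1, 0.52) = 0.52
((χ \/ χ) -> φ) \/ 1 = max(0.52, 1.00) = 1.00
(((χ \/ χ) -> φ) \/ 1) /\ χ = min(1.00, 0.61) = 0.61
~((((χ \/ χ) -> φ) \/ 1) /\ χ) = 1 − 0.61 = 0.39

0.39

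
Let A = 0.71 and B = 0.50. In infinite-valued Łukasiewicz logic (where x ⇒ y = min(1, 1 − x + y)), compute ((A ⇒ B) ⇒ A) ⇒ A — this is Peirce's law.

A ⇒ B = min(1, 1 − 0.71 + 0.50) = min(1, 0.79) = 0.79
(A ⇒ B) ⇒ A = min(1, 1 − 0.79 + 0.71) = min(1, 0.92) = 0.92
((A ⇒ B) ⇒ A) ⇒ A = min(1, 1 − 0.92 + 0.71) = min(1, 0.79) = 0.79
(The value 0.79 < 1 shows this instance is not satisfied; not a Ł∞-tautology in general.)

0.79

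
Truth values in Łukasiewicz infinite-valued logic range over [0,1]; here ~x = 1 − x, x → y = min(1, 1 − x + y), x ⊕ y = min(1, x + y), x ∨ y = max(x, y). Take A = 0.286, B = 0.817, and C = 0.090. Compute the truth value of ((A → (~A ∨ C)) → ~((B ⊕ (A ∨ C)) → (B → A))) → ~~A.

~A = 1 − 0.286 = 0.714
~A ∨ C = max(0.714, 0.090) = 0.714
A → (~A ∨ C) = min(1, 1 − 0.286 + 0.714) = min(1, 1.428) = 1.000
A ∨ C = max(0.286, 0.090) = 0.286
B ⊕ (A ∨ C) = min(1, 0.817 + 0.286) = min(1, 1.103) = 1.000
B → A = min(1, 1 − 0.817 + 0.286) = min(1, 0.469) = 0.469
(B ⊕ (A ∨ C)) → (B → A) = min(1, 1 − 1.000 + 0.469) = min(1, 0.469) = 0.469
~((B ⊕ (A ∨ C)) → (B → A)) = 1 − 0.469 = 0.531
(A → (~A ∨ C)) → ~((B ⊕ (A ∨ C)) → (B → A)) = min(1, 1 − 1.000 + 0.531) = min(1, 0.531) = 0.531
~~A = 1 − 0.714 = 0.286
((A → (~A ∨ C)) → ~((B ⊕ (A ∨ C)) → (B → A))) → ~~A = min(1, 1 − 0.531 + 0.286) = min(1, 0.755) = 0.755

0.755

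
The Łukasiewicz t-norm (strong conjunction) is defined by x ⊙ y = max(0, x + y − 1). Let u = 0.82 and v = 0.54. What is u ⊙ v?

0.36

u ⊙ v = max(0, 0.82 + 0.54 − 1) = max(0, 0.36) = 0.36
For comparison, the Gödel (minimum) t-norm min(x, y) would give 0.54.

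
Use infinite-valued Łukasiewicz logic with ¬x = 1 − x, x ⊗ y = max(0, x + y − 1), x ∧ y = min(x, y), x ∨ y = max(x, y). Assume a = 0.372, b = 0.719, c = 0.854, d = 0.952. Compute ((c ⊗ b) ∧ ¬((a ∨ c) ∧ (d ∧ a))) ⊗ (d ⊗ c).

0.379

c ⊗ b = max(0, 0.854 + 0.719 − 1) = max(0, 0.573) = 0.573
a ∨ c = max(0.372, 0.854) = 0.854
d ∧ a = min(0.952, 0.372) = 0.372
(a ∨ c) ∧ (d ∧ a) = min(0.854, 0.372) = 0.372
¬((a ∨ c) ∧ (d ∧ a)) = 1 − 0.372 = 0.628
(c ⊗ b) ∧ ¬((a ∨ c) ∧ (d ∧ a)) = min(0.573, 0.628) = 0.573
d ⊗ c = max(0, 0.952 + 0.854 − 1) = max(0, 0.806) = 0.806
((c ⊗ b) ∧ ¬((a ∨ c) ∧ (d ∧ a))) ⊗ (d ⊗ c) = max(0, 0.573 + 0.806 − 1) = max(0, 0.379) = 0.379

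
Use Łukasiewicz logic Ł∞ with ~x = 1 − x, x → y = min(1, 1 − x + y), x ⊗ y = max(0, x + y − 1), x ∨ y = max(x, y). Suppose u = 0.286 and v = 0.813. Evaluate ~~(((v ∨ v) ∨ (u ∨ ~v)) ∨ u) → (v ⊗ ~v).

v ∨ v = max(0.813, 0.813) = 0.813
~v = 1 − 0.813 = 0.187
u ∨ ~v = max(0.286, 0.187) = 0.286
(v ∨ v) ∨ (u ∨ ~v) = max(0.813, 0.286) = 0.813
((v ∨ v) ∨ (u ∨ ~v)) ∨ u = max(0.813, 0.286) = 0.813
~(((v ∨ v) ∨ (u ∨ ~v)) ∨ u) = 1 − 0.813 = 0.187
~~(((v ∨ v) ∨ (u ∨ ~v)) ∨ u) = 1 − 0.187 = 0.813
v ⊗ ~v = max(0, 0.813 + 0.187 − 1) = max(0, 0.000) = 0.000
~~(((v ∨ v) ∨ (u ∨ ~v)) ∨ u) → (v ⊗ ~v) = min(1, 1 − 0.813 + 0.000) = min(1, 0.187) = 0.187

0.187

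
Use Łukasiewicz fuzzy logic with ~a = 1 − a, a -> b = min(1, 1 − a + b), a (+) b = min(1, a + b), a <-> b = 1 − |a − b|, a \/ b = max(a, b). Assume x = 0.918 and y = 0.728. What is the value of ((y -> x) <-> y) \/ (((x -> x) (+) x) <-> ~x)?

0.728

y -> x = min(1, 1 − 0.728 + 0.918) = min(1, 1.190) = 1.000
(y -> x) <-> y = 1 − |1.000 − 0.728| = 1 − 0.272 = 0.728
x -> x = min(1, 1 − 0.918 + 0.918) = min(1, 1.000) = 1.000
(x -> x) (+) x = min(1, 1.000 + 0.918) = min(1, 1.918) = 1.000
~x = 1 − 0.918 = 0.082
((x -> x) (+) x) <-> ~x = 1 − |1.000 − 0.082| = 1 − 0.918 = 0.082
((y -> x) <-> y) \/ (((x -> x) (+) x) <-> ~x) = max(0.728, 0.082) = 0.728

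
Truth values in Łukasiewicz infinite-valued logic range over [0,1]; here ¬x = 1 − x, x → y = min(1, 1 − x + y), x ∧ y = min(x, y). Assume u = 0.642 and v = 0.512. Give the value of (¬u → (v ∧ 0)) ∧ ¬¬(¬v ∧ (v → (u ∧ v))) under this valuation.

0.488

¬u = 1 − 0.642 = 0.358
v ∧ 0 = min(0.512, 0.000) = 0.000
¬u → (v ∧ 0) = min(1, 1 − 0.358 + 0.000) = min(1, 0.642) = 0.642
¬v = 1 − 0.512 = 0.488
u ∧ v = min(0.642, 0.512) = 0.512
v → (u ∧ v) = min(1, 1 − 0.512 + 0.512) = min(1, 1.000) = 1.000
¬v ∧ (v → (u ∧ v)) = min(0.488, 1.000) = 0.488
¬(¬v ∧ (v → (u ∧ v))) = 1 − 0.488 = 0.512
¬¬(¬v ∧ (v → (u ∧ v))) = 1 − 0.512 = 0.488
(¬u → (v ∧ 0)) ∧ ¬¬(¬v ∧ (v → (u ∧ v))) = min(0.642, 0.488) = 0.488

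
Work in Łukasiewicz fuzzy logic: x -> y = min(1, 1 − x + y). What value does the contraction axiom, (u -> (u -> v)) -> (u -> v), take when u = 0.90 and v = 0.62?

u -> v = min(1, 1 − 0.90 + 0.62) = min(1, 0.72) = 0.72
u -> (u -> v) = min(1, 1 − 0.90 + 0.72) = min(1, 0.82) = 0.82
(u -> (u -> v)) -> (u -> v) = min(1, 1 − 0.82 + 0.72) = min(1, 0.90) = 0.90
(The value 0.90 < 1 shows this instance is not satisfied; fails in Ł∞ (the t-norm is not idempotent).)

0.90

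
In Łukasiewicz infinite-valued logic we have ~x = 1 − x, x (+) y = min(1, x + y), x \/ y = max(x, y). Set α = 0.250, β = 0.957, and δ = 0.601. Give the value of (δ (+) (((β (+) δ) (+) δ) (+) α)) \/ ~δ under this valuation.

β (+) δ = min(1, 0.957 + 0.601) = min(1, 1.558) = 1.000
(β (+) δ) (+) δ = min(1, 1.000 + 0.601) = min(1, 1.601) = 1.000
((β (+) δ) (+) δ) (+) α = min(1, 1.000 + 0.250) = min(1, 1.250) = 1.000
δ (+) (((β (+) δ) (+) δ) (+) α) = min(1, 0.601 + 1.000) = min(1, 1.601) = 1.000
~δ = 1 − 0.601 = 0.399
(δ (+) (((β (+) δ) (+) δ) (+) α)) \/ ~δ = max(1.000, 0.399) = 1.000

1.000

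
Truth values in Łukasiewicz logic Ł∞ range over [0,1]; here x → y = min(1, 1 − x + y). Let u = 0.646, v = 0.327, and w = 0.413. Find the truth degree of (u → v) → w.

0.732

u → v = min(1, 1 − 0.646 + 0.327) = min(1, 0.681) = 0.681
(u → v) → w = min(1, 1 − 0.681 + 0.413) = min(1, 0.732) = 0.732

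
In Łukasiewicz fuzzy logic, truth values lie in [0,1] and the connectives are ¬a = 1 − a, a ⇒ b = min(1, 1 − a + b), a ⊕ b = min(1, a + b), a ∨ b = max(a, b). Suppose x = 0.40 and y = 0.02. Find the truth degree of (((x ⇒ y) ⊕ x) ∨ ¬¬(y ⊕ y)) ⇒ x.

0.40

x ⇒ y = min(1, 1 − 0.40 + 0.02) = min(1, 0.62) = 0.62
(x ⇒ y) ⊕ x = min(1, 0.62 + 0.40) = min(1, 1.02) = 1.00
y ⊕ y = min(1, 0.02 + 0.02) = min(1, 0.04) = 0.04
¬(y ⊕ y) = 1 − 0.04 = 0.96
¬¬(y ⊕ y) = 1 − 0.96 = 0.04
((x ⇒ y) ⊕ x) ∨ ¬¬(y ⊕ y) = max(1.00, 0.04) = 1.00
(((x ⇒ y) ⊕ x) ∨ ¬¬(y ⊕ y)) ⇒ x = min(1, 1 − 1.00 + 0.40) = min(1, 0.40) = 0.40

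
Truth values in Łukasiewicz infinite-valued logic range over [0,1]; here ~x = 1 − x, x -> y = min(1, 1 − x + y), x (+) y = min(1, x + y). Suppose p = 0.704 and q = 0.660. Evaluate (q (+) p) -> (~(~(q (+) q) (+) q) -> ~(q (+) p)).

q (+) p = min(1, 0.660 + 0.704) = min(1, 1.364) = 1.000
q (+) q = min(1, 0.660 + 0.660) = min(1, 1.320) = 1.000
~(q (+) q) = 1 − 1.000 = 0.000
~(q (+) q) (+) q = min(1, 0.000 + 0.660) = min(1, 0.660) = 0.660
~(~(q (+) q) (+) q) = 1 − 0.660 = 0.340
~(q (+) p) = 1 − 1.000 = 0.000
~(~(q (+) q) (+) q) -> ~(q (+) p) = min(1, 1 − 0.340 + 0.000) = min(1, 0.660) = 0.660
(q (+) p) -> (~(~(q (+) q) (+) q) -> ~(q (+) p)) = min(1, 1 − 1.000 + 0.660) = min(1, 0.660) = 0.660

0.660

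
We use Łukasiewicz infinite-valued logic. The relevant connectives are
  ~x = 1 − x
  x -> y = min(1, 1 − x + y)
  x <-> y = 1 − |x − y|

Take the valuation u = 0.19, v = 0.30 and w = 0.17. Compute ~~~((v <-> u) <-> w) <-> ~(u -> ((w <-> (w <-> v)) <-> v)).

0.28

v <-> u = 1 − |0.30 − 0.19| = 1 − 0.11 = 0.89
(v <-> u) <-> w = 1 − |0.89 − 0.17| = 1 − 0.72 = 0.28
~((v <-> u) <-> w) = 1 − 0.28 = 0.72
~~((v <-> u) <-> w) = 1 − 0.72 = 0.28
~~~((v <-> u) <-> w) = 1 − 0.28 = 0.72
w <-> v = 1 − |0.17 − 0.30| = 1 − 0.13 = 0.87
w <-> (w <-> v) = 1 − |0.17 − 0.87| = 1 − 0.70 = 0.30
(w <-> (w <-> v)) <-> v = 1 − |0.30 − 0.30| = 1 − 0.00 = 1.00
u -> ((w <-> (w <-> v)) <-> v) = min(1, 1 − 0.19 + 1.00) = min(1, 1.81) = 1.00
~(u -> ((w <-> (w <-> v)) <-> v)) = 1 − 1.00 = 0.00
~~~((v <-> u) <-> w) <-> ~(u -> ((w <-> (w <-> v)) <-> v)) = 1 − |0.72 − 0.00| = 1 − 0.72 = 0.28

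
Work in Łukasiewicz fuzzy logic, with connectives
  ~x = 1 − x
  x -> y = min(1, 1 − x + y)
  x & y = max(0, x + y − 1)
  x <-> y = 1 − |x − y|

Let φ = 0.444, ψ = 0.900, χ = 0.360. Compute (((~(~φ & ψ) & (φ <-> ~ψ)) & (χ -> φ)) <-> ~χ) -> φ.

~φ = 1 − 0.444 = 0.556
~φ & ψ = max(0, 0.556 + 0.900 − 1) = max(0, 0.456) = 0.456
~(~φ & ψ) = 1 − 0.456 = 0.544
~ψ = 1 − 0.900 = 0.100
φ <-> ~ψ = 1 − |0.444 − 0.100| = 1 − 0.344 = 0.656
~(~φ & ψ) & (φ <-> ~ψ) = max(0, 0.544 + 0.656 − 1) = max(0, 0.200) = 0.200
χ -> φ = min(1, 1 − 0.360 + 0.444) = min(1, 1.084) = 1.000
(~(~φ & ψ) & (φ <-> ~ψ)) & (χ -> φ) = max(0, 0.200 + 1.000 − 1) = max(0, 0.200) = 0.200
~χ = 1 − 0.360 = 0.640
((~(~φ & ψ) & (φ <-> ~ψ)) & (χ -> φ)) <-> ~χ = 1 − |0.200 − 0.640| = 1 − 0.440 = 0.560
(((~(~φ & ψ) & (φ <-> ~ψ)) & (χ -> φ)) <-> ~χ) -> φ = min(1, 1 − 0.560 + 0.444) = min(1, 0.884) = 0.884

0.884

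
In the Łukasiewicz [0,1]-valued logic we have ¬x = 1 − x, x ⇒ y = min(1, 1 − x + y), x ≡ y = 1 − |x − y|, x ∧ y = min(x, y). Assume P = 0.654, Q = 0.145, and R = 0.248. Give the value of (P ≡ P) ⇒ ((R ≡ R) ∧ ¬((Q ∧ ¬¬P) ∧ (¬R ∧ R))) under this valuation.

P ≡ P = 1 − |0.654 − 0.654| = 1 − 0.000 = 1.000
R ≡ R = 1 − |0.248 − 0.248| = 1 − 0.000 = 1.000
¬P = 1 − 0.654 = 0.346
¬¬P = 1 − 0.346 = 0.654
Q ∧ ¬¬P = min(0.145, 0.654) = 0.145
¬R = 1 − 0.248 = 0.752
¬R ∧ R = min(0.752, 0.248) = 0.248
(Q ∧ ¬¬P) ∧ (¬R ∧ R) = min(0.145, 0.248) = 0.145
¬((Q ∧ ¬¬P) ∧ (¬R ∧ R)) = 1 − 0.145 = 0.855
(R ≡ R) ∧ ¬((Q ∧ ¬¬P) ∧ (¬R ∧ R)) = min(1.000, 0.855) = 0.855
(P ≡ P) ⇒ ((R ≡ R) ∧ ¬((Q ∧ ¬¬P) ∧ (¬R ∧ R))) = min(1, 1 − 1.000 + 0.855) = min(1, 0.855) = 0.855

0.855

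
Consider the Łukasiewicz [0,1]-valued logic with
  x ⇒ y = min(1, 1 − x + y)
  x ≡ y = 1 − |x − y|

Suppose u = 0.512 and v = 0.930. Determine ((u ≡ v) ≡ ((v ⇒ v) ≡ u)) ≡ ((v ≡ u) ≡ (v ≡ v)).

u ≡ v = 1 − |0.512 − 0.930| = 1 − 0.418 = 0.582
v ⇒ v = min(1, 1 − 0.930 + 0.930) = min(1, 1.000) = 1.000
(v ⇒ v) ≡ u = 1 − |1.000 − 0.512| = 1 − 0.488 = 0.512
(u ≡ v) ≡ ((v ⇒ v) ≡ u) = 1 − |0.582 − 0.512| = 1 − 0.070 = 0.930
v ≡ u = 1 − |0.930 − 0.512| = 1 − 0.418 = 0.582
v ≡ v = 1 − |0.930 − 0.930| = 1 − 0.000 = 1.000
(v ≡ u) ≡ (v ≡ v) = 1 − |0.582 − 1.000| = 1 − 0.418 = 0.582
((u ≡ v) ≡ ((v ⇒ v) ≡ u)) ≡ ((v ≡ u) ≡ (v ≡ v)) = 1 − |0.930 − 0.582| = 1 − 0.348 = 0.652

0.652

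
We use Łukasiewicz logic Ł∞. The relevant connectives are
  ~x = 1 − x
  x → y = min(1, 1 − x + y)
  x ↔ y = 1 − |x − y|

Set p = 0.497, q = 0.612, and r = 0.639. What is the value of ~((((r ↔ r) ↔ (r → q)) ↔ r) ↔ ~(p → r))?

0.666

r ↔ r = 1 − |0.639 − 0.639| = 1 − 0.000 = 1.000
r → q = min(1, 1 − 0.639 + 0.612) = min(1, 0.973) = 0.973
(r ↔ r) ↔ (r → q) = 1 − |1.000 − 0.973| = 1 − 0.027 = 0.973
((r ↔ r) ↔ (r → q)) ↔ r = 1 − |0.973 − 0.639| = 1 − 0.334 = 0.666
p → r = min(1, 1 − 0.497 + 0.639) = min(1, 1.142) = 1.000
~(p → r) = 1 − 1.000 = 0.000
(((r ↔ r) ↔ (r → q)) ↔ r) ↔ ~(p → r) = 1 − |0.666 − 0.000| = 1 − 0.666 = 0.334
~((((r ↔ r) ↔ (r → q)) ↔ r) ↔ ~(p → r)) = 1 − 0.334 = 0.666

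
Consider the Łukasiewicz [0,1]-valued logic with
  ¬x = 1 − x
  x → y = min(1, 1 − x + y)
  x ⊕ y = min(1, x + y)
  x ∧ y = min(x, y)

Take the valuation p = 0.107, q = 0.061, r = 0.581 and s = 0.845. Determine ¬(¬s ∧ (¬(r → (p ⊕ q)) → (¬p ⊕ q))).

0.845

¬s = 1 − 0.845 = 0.155
p ⊕ q = min(1, 0.107 + 0.061) = min(1, 0.168) = 0.168
r → (p ⊕ q) = min(1, 1 − 0.581 + 0.168) = min(1, 0.587) = 0.587
¬(r → (p ⊕ q)) = 1 − 0.587 = 0.413
¬p = 1 − 0.107 = 0.893
¬p ⊕ q = min(1, 0.893 + 0.061) = min(1, 0.954) = 0.954
¬(r → (p ⊕ q)) → (¬p ⊕ q) = min(1, 1 − 0.413 + 0.954) = min(1, 1.541) = 1.000
¬s ∧ (¬(r → (p ⊕ q)) → (¬p ⊕ q)) = min(0.155, 1.000) = 0.155
¬(¬s ∧ (¬(r → (p ⊕ q)) → (¬p ⊕ q))) = 1 − 0.155 = 0.845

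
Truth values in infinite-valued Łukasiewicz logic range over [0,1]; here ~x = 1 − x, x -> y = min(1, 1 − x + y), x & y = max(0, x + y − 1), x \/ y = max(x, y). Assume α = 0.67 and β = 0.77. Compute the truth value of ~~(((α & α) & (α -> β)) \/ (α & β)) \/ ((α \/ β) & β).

α & α = max(0, 0.67 + 0.67 − 1) = max(0, 0.34) = 0.34
α -> β = min(1, 1 − 0.67 + 0.77) = min(1, 1.10) = 1.00
(α & α) & (α -> β) = max(0, 0.34 + 1.00 − 1) = max(0, 0.34) = 0.34
α & β = max(0, 0.67 + 0.77 − 1) = max(0, 0.44) = 0.44
((α & α) & (α -> β)) \/ (α & β) = max(0.34, 0.44) = 0.44
~(((α & α) & (α -> β)) \/ (α & β)) = 1 − 0.44 = 0.56
~~(((α & α) & (α -> β)) \/ (α & β)) = 1 − 0.56 = 0.44
α \/ β = max(0.67, 0.77) = 0.77
(α \/ β) & β = max(0, 0.77 + 0.77 − 1) = max(0, 0.54) = 0.54
~~(((α & α) & (α -> β)) \/ (α & β)) \/ ((α \/ β) & β) = max(0.44, 0.54) = 0.54

0.54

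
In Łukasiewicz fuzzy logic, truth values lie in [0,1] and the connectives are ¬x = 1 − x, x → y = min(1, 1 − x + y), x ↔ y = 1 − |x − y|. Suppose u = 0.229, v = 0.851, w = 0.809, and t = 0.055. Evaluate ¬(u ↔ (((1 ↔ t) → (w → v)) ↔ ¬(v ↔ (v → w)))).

0.122

1 ↔ t = 1 − |1.000 − 0.055| = 1 − 0.945 = 0.055
w → v = min(1, 1 − 0.809 + 0.851) = min(1, 1.042) = 1.000
(1 ↔ t) → (w → v) = min(1, 1 − 0.055 + 1.000) = min(1, 1.945) = 1.000
v → w = min(1, 1 − 0.851 + 0.809) = min(1, 0.958) = 0.958
v ↔ (v → w) = 1 − |0.851 − 0.958| = 1 − 0.107 = 0.893
¬(v ↔ (v → w)) = 1 − 0.893 = 0.107
((1 ↔ t) → (w → v)) ↔ ¬(v ↔ (v → w)) = 1 − |1.000 − 0.107| = 1 − 0.893 = 0.107
u ↔ (((1 ↔ t) → (w → v)) ↔ ¬(v ↔ (v → w))) = 1 − |0.229 − 0.107| = 1 − 0.122 = 0.878
¬(u ↔ (((1 ↔ t) → (w → v)) ↔ ¬(v ↔ (v → w)))) = 1 − 0.878 = 0.122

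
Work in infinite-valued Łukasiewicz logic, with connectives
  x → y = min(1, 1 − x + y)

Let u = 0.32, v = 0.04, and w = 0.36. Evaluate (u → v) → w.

u → v = min(1, 1 − 0.32 + 0.04) = min(1, 0.72) = 0.72
(u → v) → w = min(1, 1 − 0.72 + 0.36) = min(1, 0.64) = 0.64

0.64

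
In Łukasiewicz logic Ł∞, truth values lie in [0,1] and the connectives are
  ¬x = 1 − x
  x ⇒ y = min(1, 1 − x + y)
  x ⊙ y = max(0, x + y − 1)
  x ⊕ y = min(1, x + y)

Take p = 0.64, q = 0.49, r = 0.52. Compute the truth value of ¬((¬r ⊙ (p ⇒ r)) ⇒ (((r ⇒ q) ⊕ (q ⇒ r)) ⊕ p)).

¬r = 1 − 0.52 = 0.48
p ⇒ r = min(1, 1 − 0.64 + 0.52) = min(1, 0.88) = 0.88
¬r ⊙ (p ⇒ r) = max(0, 0.48 + 0.88 − 1) = max(0, 0.36) = 0.36
r ⇒ q = min(1, 1 − 0.52 + 0.49) = min(1, 0.97) = 0.97
q ⇒ r = min(1, 1 − 0.49 + 0.52) = min(1, 1.03) = 1.00
(r ⇒ q) ⊕ (q ⇒ r) = min(1, 0.97 + 1.00) = min(1, 1.97) = 1.00
((r ⇒ q) ⊕ (q ⇒ r)) ⊕ p = min(1, 1.00 + 0.64) = min(1, 1.64) = 1.00
(¬r ⊙ (p ⇒ r)) ⇒ (((r ⇒ q) ⊕ (q ⇒ r)) ⊕ p) = min(1, 1 − 0.36 + 1.00) = min(1, 1.64) = 1.00
¬((¬r ⊙ (p ⇒ r)) ⇒ (((r ⇒ q) ⊕ (q ⇒ r)) ⊕ p)) = 1 − 1.00 = 0.00

0.00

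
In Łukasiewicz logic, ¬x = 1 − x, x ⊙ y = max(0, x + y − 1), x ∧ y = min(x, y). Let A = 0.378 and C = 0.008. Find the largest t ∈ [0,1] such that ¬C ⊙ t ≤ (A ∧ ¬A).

0.386

¬C = 1 − 0.008 = 0.992
So the left factor is ¬C = 0.992.
¬A = 1 − 0.378 = 0.622
A ∧ ¬A = min(0.378, 0.622) = 0.378
So the right-hand bound is A ∧ ¬A = 0.378.
The residuum of the Łukasiewicz t-norm gives the supremum: min(1, 1 − 0.992 + 0.378).
1 − 0.992 + 0.378 = 0.386, so t = min(1, 0.386) = 0.386.
Check: 0.992 ⊙ 0.386 = max(0, 0.378) = 0.378 ≤ 0.378.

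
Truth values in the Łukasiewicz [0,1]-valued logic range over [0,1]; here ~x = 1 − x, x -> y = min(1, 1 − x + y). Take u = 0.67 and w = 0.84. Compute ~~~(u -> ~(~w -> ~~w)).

0.67

~w = 1 − 0.84 = 0.16
~~w = 1 − 0.16 = 0.84
~w -> ~~w = min(1, 1 − 0.16 + 0.84) = min(1, 1.68) = 1.00
~(~w -> ~~w) = 1 − 1.00 = 0.00
u -> ~(~w -> ~~w) = min(1, 1 − 0.67 + 0.00) = min(1, 0.33) = 0.33
~(u -> ~(~w -> ~~w)) = 1 − 0.33 = 0.67
~~(u -> ~(~w -> ~~w)) = 1 − 0.67 = 0.33
~~~(u -> ~(~w -> ~~w)) = 1 − 0.33 = 0.67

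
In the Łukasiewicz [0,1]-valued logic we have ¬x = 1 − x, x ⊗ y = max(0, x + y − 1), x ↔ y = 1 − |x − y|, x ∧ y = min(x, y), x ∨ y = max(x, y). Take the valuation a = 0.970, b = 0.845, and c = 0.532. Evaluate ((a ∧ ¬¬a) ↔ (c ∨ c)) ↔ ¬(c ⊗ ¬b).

¬a = 1 − 0.970 = 0.030
¬¬a = 1 − 0.030 = 0.970
a ∧ ¬¬a = min(0.970, 0.970) = 0.970
c ∨ c = max(0.532, 0.532) = 0.532
(a ∧ ¬¬a) ↔ (c ∨ c) = 1 − |0.970 − 0.532| = 1 − 0.438 = 0.562
¬b = 1 − 0.845 = 0.155
c ⊗ ¬b = max(0, 0.532 + 0.155 − 1) = max(0, -0.313) = 0.000
¬(c ⊗ ¬b) = 1 − 0.000 = 1.000
((a ∧ ¬¬a) ↔ (c ∨ c)) ↔ ¬(c ⊗ ¬b) = 1 − |0.562 − 1.000| = 1 − 0.438 = 0.562

0.562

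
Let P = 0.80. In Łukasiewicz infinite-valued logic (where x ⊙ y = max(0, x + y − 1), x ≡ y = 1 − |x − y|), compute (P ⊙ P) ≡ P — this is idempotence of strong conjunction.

P ⊙ P = max(0, 0.80 + 0.80 − 1) = max(0, 0.60) = 0.60
(P ⊙ P) ≡ P = 1 − |0.60 − 0.80| = 1 − 0.20 = 0.80
(The value 0.80 < 1 shows this instance is not satisfied; fails in Ł∞ since a ⊗ a = max(0, 2a−1) ≠ a in general.)

0.80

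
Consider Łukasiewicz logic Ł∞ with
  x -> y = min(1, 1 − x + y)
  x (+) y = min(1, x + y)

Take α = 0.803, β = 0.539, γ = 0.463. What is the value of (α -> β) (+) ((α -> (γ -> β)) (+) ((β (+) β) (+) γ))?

α -> β = min(1, 1 − 0.803 + 0.539) = min(1, 0.736) = 0.736
γ -> β = min(1, 1 − 0.463 + 0.539) = min(1, 1.076) = 1.000
α -> (γ -> β) = min(1, 1 − 0.803 + 1.000) = min(1, 1.197) = 1.000
β (+) β = min(1, 0.539 + 0.539) = min(1, 1.078) = 1.000
(β (+) β) (+) γ = min(1, 1.000 + 0.463) = min(1, 1.463) = 1.000
(α -> (γ -> β)) (+) ((β (+) β) (+) γ) = min(1, 1.000 + 1.000) = min(1, 2.000) = 1.000
(α -> β) (+) ((α -> (γ -> β)) (+) ((β (+) β) (+) γ)) = min(1, 0.736 + 1.000) = min(1, 1.736) = 1.000

1.000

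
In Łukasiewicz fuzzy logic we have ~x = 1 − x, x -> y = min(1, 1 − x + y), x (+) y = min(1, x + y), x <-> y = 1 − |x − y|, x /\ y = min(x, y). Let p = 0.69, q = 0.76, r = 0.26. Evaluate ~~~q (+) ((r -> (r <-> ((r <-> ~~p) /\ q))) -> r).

~q = 1 − 0.76 = 0.24
~~q = 1 − 0.24 = 0.76
~~~q = 1 − 0.76 = 0.24
~p = 1 − 0.69 = 0.31
~~p = 1 − 0.31 = 0.69
r <-> ~~p = 1 − |0.26 − 0.69| = 1 − 0.43 = 0.57
(r <-> ~~p) /\ q = min(0.57, 0.76) = 0.57
r <-> ((r <-> ~~p) /\ q) = 1 − |0.26 − 0.57| = 1 − 0.31 = 0.69
r -> (r <-> ((r <-> ~~p) /\ q)) = min(1, 1 − 0.26 + 0.69) = min(1, 1.43) = 1.00
(r -> (r <-> ((r <-> ~~p) /\ q))) -> r = min(1, 1 − 1.00 + 0.26) = min(1, 0.26) = 0.26
~~~q (+) ((r -> (r <-> ((r <-> ~~p) /\ q))) -> r) = min(1, 0.24 + 0.26) = min(1, 0.50) = 0.50

0.50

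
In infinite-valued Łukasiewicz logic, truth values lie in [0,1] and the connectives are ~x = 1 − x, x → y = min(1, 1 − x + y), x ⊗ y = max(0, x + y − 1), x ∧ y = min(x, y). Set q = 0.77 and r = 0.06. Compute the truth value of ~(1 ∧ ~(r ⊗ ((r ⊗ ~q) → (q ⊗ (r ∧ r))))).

0.06

~q = 1 − 0.77 = 0.23
r ⊗ ~q = max(0, 0.06 + 0.23 − 1) = max(0, -0.71) = 0.00
r ∧ r = min(0.06, 0.06) = 0.06
q ⊗ (r ∧ r) = max(0, 0.77 + 0.06 − 1) = max(0, -0.17) = 0.00
(r ⊗ ~q) → (q ⊗ (r ∧ r)) = min(1, 1 − 0.00 + 0.00) = min(1, 1.00) = 1.00
r ⊗ ((r ⊗ ~q) → (q ⊗ (r ∧ r))) = max(0, 0.06 + 1.00 − 1) = max(0, 0.06) = 0.06
~(r ⊗ ((r ⊗ ~q) → (q ⊗ (r ∧ r)))) = 1 − 0.06 = 0.94
1 ∧ ~(r ⊗ ((r ⊗ ~q) → (q ⊗ (r ∧ r)))) = min(1.00, 0.94) = 0.94
~(1 ∧ ~(r ⊗ ((r ⊗ ~q) → (q ⊗ (r ∧ r))))) = 1 − 0.94 = 0.06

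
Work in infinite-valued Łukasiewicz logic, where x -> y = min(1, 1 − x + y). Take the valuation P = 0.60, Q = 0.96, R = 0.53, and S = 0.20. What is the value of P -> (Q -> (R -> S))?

1.00

R -> S = min(1, 1 − 0.53 + 0.20) = min(1, 0.67) = 0.67
Q -> (R -> S) = min(1, 1 − 0.96 + 0.67) = min(1, 0.71) = 0.71
P -> (Q -> (R -> S)) = min(1, 1 − 0.60 + 0.71) = min(1, 1.11) = 1.00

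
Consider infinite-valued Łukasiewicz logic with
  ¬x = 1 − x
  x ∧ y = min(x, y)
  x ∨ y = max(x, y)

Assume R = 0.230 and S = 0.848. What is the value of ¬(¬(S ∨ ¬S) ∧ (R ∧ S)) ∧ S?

0.848

¬S = 1 − 0.848 = 0.152
S ∨ ¬S = max(0.848, 0.152) = 0.848
¬(S ∨ ¬S) = 1 − 0.848 = 0.152
R ∧ S = min(0.230, 0.848) = 0.230
¬(S ∨ ¬S) ∧ (R ∧ S) = min(0.152, 0.230) = 0.152
¬(¬(S ∨ ¬S) ∧ (R ∧ S)) = 1 − 0.152 = 0.848
¬(¬(S ∨ ¬S) ∧ (R ∧ S)) ∧ S = min(0.848, 0.848) = 0.848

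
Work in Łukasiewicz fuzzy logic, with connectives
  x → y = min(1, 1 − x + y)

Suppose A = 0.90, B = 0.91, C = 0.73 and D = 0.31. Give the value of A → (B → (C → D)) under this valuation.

0.77

C → D = min(1, 1 − 0.73 + 0.31) = min(1, 0.58) = 0.58
B → (C → D) = min(1, 1 − 0.91 + 0.58) = min(1, 0.67) = 0.67
A → (B → (C → D)) = min(1, 1 − 0.90 + 0.67) = min(1, 0.77) = 0.77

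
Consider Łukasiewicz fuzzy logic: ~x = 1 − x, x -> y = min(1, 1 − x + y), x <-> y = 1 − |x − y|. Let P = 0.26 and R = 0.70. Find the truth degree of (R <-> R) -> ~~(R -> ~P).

R <-> R = 1 − |0.70 − 0.70| = 1 − 0.00 = 1.00
~P = 1 − 0.26 = 0.74
R -> ~P = min(1, 1 − 0.70 + 0.74) = min(1, 1.04) = 1.00
~(R -> ~P) = 1 − 1.00 = 0.00
~~(R -> ~P) = 1 − 0.00 = 1.00
(R <-> R) -> ~~(R -> ~P) = min(1, 1 − 1.00 + 1.00) = min(1, 1.00) = 1.00

1.00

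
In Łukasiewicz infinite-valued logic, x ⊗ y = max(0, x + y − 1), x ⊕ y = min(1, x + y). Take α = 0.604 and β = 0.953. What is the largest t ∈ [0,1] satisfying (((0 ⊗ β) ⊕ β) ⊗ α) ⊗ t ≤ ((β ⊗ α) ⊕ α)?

0 ⊗ β = max(0, 0.000 + 0.953 − 1) = max(0, -0.047) = 0.000
(0 ⊗ β) ⊕ β = min(1, 0.000 + 0.953) = min(1, 0.953) = 0.953
((0 ⊗ β) ⊕ β) ⊗ α = max(0, 0.953 + 0.604 − 1) = max(0, 0.557) = 0.557
So the left factor is ((0 ⊗ β) ⊕ β) ⊗ α = 0.557.
β ⊗ α = max(0, 0.953 + 0.604 − 1) = max(0, 0.557) = 0.557
(β ⊗ α) ⊕ α = min(1, 0.557 + 0.604) = min(1, 1.161) = 1.000
So the right-hand bound is (β ⊗ α) ⊕ α = 1.000.
The residuum of the Łukasiewicz t-norm gives the supremum: min(1, 1 − 0.557 + 1.000).
1 − 0.557 + 1.000 = 1.443, so t = min(1, 1.443) = 1.000.
Check: 0.557 ⊗ 1.000 = max(0, 0.557) = 0.557 ≤ 1.000.

1.000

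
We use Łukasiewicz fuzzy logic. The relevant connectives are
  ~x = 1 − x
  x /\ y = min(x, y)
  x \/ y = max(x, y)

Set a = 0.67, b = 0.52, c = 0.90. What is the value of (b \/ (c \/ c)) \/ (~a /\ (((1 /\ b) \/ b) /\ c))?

0.90

c \/ c = max(0.90, 0.90) = 0.90
b \/ (c \/ c) = max(0.52, 0.90) = 0.90
~a = 1 − 0.67 = 0.33
1 /\ b = min(1.00, 0.52) = 0.52
(1 /\ b) \/ b = max(0.52, 0.52) = 0.52
((1 /\ b) \/ b) /\ c = min(0.52, 0.90) = 0.52
~a /\ (((1 /\ b) \/ b) /\ c) = min(0.33, 0.52) = 0.33
(b \/ (c \/ c)) \/ (~a /\ (((1 /\ b) \/ b) /\ c)) = max(0.90, 0.33) = 0.90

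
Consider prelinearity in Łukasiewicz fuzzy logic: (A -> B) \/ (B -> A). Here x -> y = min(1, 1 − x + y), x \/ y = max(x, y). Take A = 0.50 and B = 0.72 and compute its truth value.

1.00

A -> B = min(1, 1 − 0.50 + 0.72) = min(1, 1.22) = 1.00
B -> A = min(1, 1 − 0.72 + 0.50) = min(1, 0.78) = 0.78
(A -> B) \/ (B -> A) = max(1.00, 0.78) = 1.00
(As expected: a Ł∞-tautology — holds in every MV-chain.)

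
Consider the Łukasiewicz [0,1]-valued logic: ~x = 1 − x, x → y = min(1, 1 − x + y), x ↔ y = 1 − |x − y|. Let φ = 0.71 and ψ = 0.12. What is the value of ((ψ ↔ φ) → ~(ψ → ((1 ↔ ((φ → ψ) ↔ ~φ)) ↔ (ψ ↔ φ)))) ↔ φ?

ψ ↔ φ = 1 − |0.12 − 0.71| = 1 − 0.59 = 0.41
φ → ψ = min(1, 1 − 0.71 + 0.12) = min(1, 0.41) = 0.41
~φ = 1 − 0.71 = 0.29
(φ → ψ) ↔ ~φ = 1 − |0.41 − 0.29| = 1 − 0.12 = 0.88
1 ↔ ((φ → ψ) ↔ ~φ) = 1 − |1.00 − 0.88| = 1 − 0.12 = 0.88
(1 ↔ ((φ → ψ) ↔ ~φ)) ↔ (ψ ↔ φ) = 1 − |0.88 − 0.41| = 1 − 0.47 = 0.53
ψ → ((1 ↔ ((φ → ψ) ↔ ~φ)) ↔ (ψ ↔ φ)) = min(1, 1 − 0.12 + 0.53) = min(1, 1.41) = 1.00
~(ψ → ((1 ↔ ((φ → ψ) ↔ ~φ)) ↔ (ψ ↔ φ))) = 1 − 1.00 = 0.00
(ψ ↔ φ) → ~(ψ → ((1 ↔ ((φ → ψ) ↔ ~φ)) ↔ (ψ ↔ φ))) = min(1, 1 − 0.41 + 0.00) = min(1, 0.59) = 0.59
((ψ ↔ φ) → ~(ψ → ((1 ↔ ((φ → ψ) ↔ ~φ)) ↔ (ψ ↔ φ)))) ↔ φ = 1 − |0.59 − 0.71| = 1 − 0.12 = 0.88

0.88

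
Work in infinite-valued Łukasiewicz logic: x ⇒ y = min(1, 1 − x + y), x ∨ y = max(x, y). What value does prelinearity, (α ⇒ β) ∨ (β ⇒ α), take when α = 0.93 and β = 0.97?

α ⇒ β = min(1, 1 − 0.93 + 0.97) = min(1, 1.04) = 1.00
β ⇒ α = min(1, 1 − 0.97 + 0.93) = min(1, 0.96) = 0.96
(α ⇒ β) ∨ (β ⇒ α) = max(1.00, 0.96) = 1.00
(As expected: a Ł∞-tautology — holds in every MV-chain.)

1.00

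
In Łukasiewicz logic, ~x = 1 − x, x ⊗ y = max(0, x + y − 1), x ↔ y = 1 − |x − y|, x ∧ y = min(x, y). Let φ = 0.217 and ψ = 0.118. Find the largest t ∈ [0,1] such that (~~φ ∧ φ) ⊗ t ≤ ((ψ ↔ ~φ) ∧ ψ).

0.901

~φ = 1 − 0.217 = 0.783
~~φ = 1 − 0.783 = 0.217
~~φ ∧ φ = min(0.217, 0.217) = 0.217
So the left factor is ~~φ ∧ φ = 0.217.
ψ ↔ ~φ = 1 − |0.118 − 0.783| = 1 − 0.665 = 0.335
(ψ ↔ ~φ) ∧ ψ = min(0.335, 0.118) = 0.118
So the right-hand bound is (ψ ↔ ~φ) ∧ ψ = 0.118.
The residuum of the Łukasiewicz t-norm gives the supremum: min(1, 1 − 0.217 + 0.118).
1 − 0.217 + 0.118 = 0.901, so t = min(1, 0.901) = 0.901.
Check: 0.217 ⊗ 0.901 = max(0, 0.118) = 0.118 ≤ 0.118.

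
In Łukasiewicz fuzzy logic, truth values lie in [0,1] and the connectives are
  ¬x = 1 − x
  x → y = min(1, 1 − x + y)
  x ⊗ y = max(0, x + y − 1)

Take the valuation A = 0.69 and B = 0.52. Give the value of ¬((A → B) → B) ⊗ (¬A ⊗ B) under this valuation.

0.00

A → B = min(1, 1 − 0.69 + 0.52) = min(1, 0.83) = 0.83
(A → B) → B = min(1, 1 − 0.83 + 0.52) = min(1, 0.69) = 0.69
¬((A → B) → B) = 1 − 0.69 = 0.31
¬A = 1 − 0.69 = 0.31
¬A ⊗ B = max(0, 0.31 + 0.52 − 1) = max(0, -0.17) = 0.00
¬((A → B) → B) ⊗ (¬A ⊗ B) = max(0, 0.31 + 0.00 − 1) = max(0, -0.69) = 0.00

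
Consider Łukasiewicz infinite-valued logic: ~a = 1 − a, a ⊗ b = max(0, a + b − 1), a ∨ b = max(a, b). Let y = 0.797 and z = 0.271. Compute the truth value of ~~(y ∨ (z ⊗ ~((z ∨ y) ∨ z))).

0.797

z ∨ y = max(0.271, 0.797) = 0.797
(z ∨ y) ∨ z = max(0.797, 0.271) = 0.797
~((z ∨ y) ∨ z) = 1 − 0.797 = 0.203
z ⊗ ~((z ∨ y) ∨ z) = max(0, 0.271 + 0.203 − 1) = max(0, -0.526) = 0.000
y ∨ (z ⊗ ~((z ∨ y) ∨ z)) = max(0.797, 0.000) = 0.797
~(y ∨ (z ⊗ ~((z ∨ y) ∨ z))) = 1 − 0.797 = 0.203
~~(y ∨ (z ⊗ ~((z ∨ y) ∨ z))) = 1 − 0.203 = 0.797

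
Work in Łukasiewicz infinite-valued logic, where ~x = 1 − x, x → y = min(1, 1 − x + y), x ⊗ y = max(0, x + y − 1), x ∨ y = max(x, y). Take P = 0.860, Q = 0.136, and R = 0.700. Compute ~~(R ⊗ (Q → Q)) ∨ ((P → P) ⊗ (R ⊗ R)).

0.700

Q → Q = min(1, 1 − 0.136 + 0.136) = min(1, 1.000) = 1.000
R ⊗ (Q → Q) = max(0, 0.700 + 1.000 − 1) = max(0, 0.700) = 0.700
~(R ⊗ (Q → Q)) = 1 − 0.700 = 0.300
~~(R ⊗ (Q → Q)) = 1 − 0.300 = 0.700
P → P = min(1, 1 − 0.860 + 0.860) = min(1, 1.000) = 1.000
R ⊗ R = max(0, 0.700 + 0.700 − 1) = max(0, 0.400) = 0.400
(P → P) ⊗ (R ⊗ R) = max(0, 1.000 + 0.400 − 1) = max(0, 0.400) = 0.400
~~(R ⊗ (Q → Q)) ∨ ((P → P) ⊗ (R ⊗ R)) = max(0.700, 0.400) = 0.700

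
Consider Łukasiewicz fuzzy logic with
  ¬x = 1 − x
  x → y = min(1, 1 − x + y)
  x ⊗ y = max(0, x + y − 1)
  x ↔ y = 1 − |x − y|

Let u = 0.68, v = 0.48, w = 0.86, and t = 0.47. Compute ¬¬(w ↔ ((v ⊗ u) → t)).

v ⊗ u = max(0, 0.48 + 0.68 − 1) = max(0, 0.16) = 0.16
(v ⊗ u) → t = min(1, 1 − 0.16 + 0.47) = min(1, 1.31) = 1.00
w ↔ ((v ⊗ u) → t) = 1 − |0.86 − 1.00| = 1 − 0.14 = 0.86
¬(w ↔ ((v ⊗ u) → t)) = 1 − 0.86 = 0.14
¬¬(w ↔ ((v ⊗ u) → t)) = 1 − 0.14 = 0.86

0.86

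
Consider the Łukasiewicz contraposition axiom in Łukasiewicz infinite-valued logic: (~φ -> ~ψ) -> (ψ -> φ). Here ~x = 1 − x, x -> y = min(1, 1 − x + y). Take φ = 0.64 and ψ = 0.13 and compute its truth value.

1.00

~φ = 1 − 0.64 = 0.36
~ψ = 1 − 0.13 = 0.87
~φ -> ~ψ = min(1, 1 − 0.36 + 0.87) = min(1, 1.51) = 1.00
ψ -> φ = min(1, 1 − 0.13 + 0.64) = min(1, 1.51) = 1.00
(~φ -> ~ψ) -> (ψ -> φ) = min(1, 1 − 1.00 + 1.00) = min(1, 1.00) = 1.00
(As expected: an axiom of Ł∞, always 1.)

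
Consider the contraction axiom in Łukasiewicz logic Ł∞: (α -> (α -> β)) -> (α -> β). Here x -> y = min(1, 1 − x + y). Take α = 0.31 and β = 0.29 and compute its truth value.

α -> β = min(1, 1 − 0.31 + 0.29) = min(1, 0.98) = 0.98
α -> (α -> β) = min(1, 1 − 0.31 + 0.98) = min(1, 1.67) = 1.00
(α -> (α -> β)) -> (α -> β) = min(1, 1 − 1.00 + 0.98) = min(1, 0.98) = 0.98
(The value 0.98 < 1 shows this instance is not satisfied; fails in Ł∞ (the t-norm is not idempotent).)

0.98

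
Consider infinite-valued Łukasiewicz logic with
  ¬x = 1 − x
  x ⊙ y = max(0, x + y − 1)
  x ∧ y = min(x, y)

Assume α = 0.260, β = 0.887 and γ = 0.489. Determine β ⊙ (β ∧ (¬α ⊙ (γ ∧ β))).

0.116

¬α = 1 − 0.260 = 0.740
γ ∧ β = min(0.489, 0.887) = 0.489
¬α ⊙ (γ ∧ β) = max(0, 0.740 + 0.489 − 1) = max(0, 0.229) = 0.229
β ∧ (¬α ⊙ (γ ∧ β)) = min(0.887, 0.229) = 0.229
β ⊙ (β ∧ (¬α ⊙ (γ ∧ β))) = max(0, 0.887 + 0.229 − 1) = max(0, 0.116) = 0.116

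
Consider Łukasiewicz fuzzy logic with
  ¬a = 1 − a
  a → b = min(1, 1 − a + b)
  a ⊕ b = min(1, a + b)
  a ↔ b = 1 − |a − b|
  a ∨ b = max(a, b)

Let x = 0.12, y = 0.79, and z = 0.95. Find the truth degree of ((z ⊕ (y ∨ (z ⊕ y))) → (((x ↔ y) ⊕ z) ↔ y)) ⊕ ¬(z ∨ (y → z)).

0.79

z ⊕ y = min(1, 0.95 + 0.79) = min(1, 1.74) = 1.00
y ∨ (z ⊕ y) = max(0.79, 1.00) = 1.00
z ⊕ (y ∨ (z ⊕ y)) = min(1, 0.95 + 1.00) = min(1, 1.95) = 1.00
x ↔ y = 1 − |0.12 − 0.79| = 1 − 0.67 = 0.33
(x ↔ y) ⊕ z = min(1, 0.33 + 0.95) = min(1, 1.28) = 1.00
((x ↔ y) ⊕ z) ↔ y = 1 − |1.00 − 0.79| = 1 − 0.21 = 0.79
(z ⊕ (y ∨ (z ⊕ y))) → (((x ↔ y) ⊕ z) ↔ y) = min(1, 1 − 1.00 + 0.79) = min(1, 0.79) = 0.79
y → z = min(1, 1 − 0.79 + 0.95) = min(1, 1.16) = 1.00
z ∨ (y → z) = max(0.95, 1.00) = 1.00
¬(z ∨ (y → z)) = 1 − 1.00 = 0.00
((z ⊕ (y ∨ (z ⊕ y))) → (((x ↔ y) ⊕ z) ↔ y)) ⊕ ¬(z ∨ (y → z)) = min(1, 0.79 + 0.00) = min(1, 0.79) = 0.79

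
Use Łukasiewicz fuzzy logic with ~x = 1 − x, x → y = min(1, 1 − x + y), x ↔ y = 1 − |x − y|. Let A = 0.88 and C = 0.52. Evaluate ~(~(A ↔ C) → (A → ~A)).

A ↔ C = 1 − |0.88 − 0.52| = 1 − 0.36 = 0.64
~(A ↔ C) = 1 − 0.64 = 0.36
~A = 1 − 0.88 = 0.12
A → ~A = min(1, 1 − 0.88 + 0.12) = min(1, 0.24) = 0.24
~(A ↔ C) → (A → ~A) = min(1, 1 − 0.36 + 0.24) = min(1, 0.88) = 0.88
~(~(A ↔ C) → (A → ~A)) = 1 − 0.88 = 0.12

0.12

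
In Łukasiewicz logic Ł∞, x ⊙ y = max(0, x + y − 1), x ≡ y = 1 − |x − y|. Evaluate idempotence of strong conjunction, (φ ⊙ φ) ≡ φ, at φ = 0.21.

0.79

φ ⊙ φ = max(0, 0.21 + 0.21 − 1) = max(0, -0.58) = 0.00
(φ ⊙ φ) ≡ φ = 1 − |0.00 − 0.21| = 1 − 0.21 = 0.79
(The value 0.79 < 1 shows this instance is not satisfied; fails in Ł∞ since a ⊗ a = max(0, 2a−1) ≠ a in general.)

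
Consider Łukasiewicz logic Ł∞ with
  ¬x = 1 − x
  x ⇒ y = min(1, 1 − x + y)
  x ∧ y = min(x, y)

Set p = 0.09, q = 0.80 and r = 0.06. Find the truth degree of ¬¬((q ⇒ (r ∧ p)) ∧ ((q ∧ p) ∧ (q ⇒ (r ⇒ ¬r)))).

r ∧ p = min(0.06, 0.09) = 0.06
q ⇒ (r ∧ p) = min(1, 1 − 0.80 + 0.06) = min(1, 0.26) = 0.26
q ∧ p = min(0.80, 0.09) = 0.09
¬r = 1 − 0.06 = 0.94
r ⇒ ¬r = min(1, 1 − 0.06 + 0.94) = min(1, 1.88) = 1.00
q ⇒ (r ⇒ ¬r) = min(1, 1 − 0.80 + 1.00) = min(1, 1.20) = 1.00
(q ∧ p) ∧ (q ⇒ (r ⇒ ¬r)) = min(0.09, 1.00) = 0.09
(q ⇒ (r ∧ p)) ∧ ((q ∧ p) ∧ (q ⇒ (r ⇒ ¬r))) = min(0.26, 0.09) = 0.09
¬((q ⇒ (r ∧ p)) ∧ ((q ∧ p) ∧ (q ⇒ (r ⇒ ¬r)))) = 1 − 0.09 = 0.91
¬¬((q ⇒ (r ∧ p)) ∧ ((q ∧ p) ∧ (q ⇒ (r ⇒ ¬r)))) = 1 − 0.91 = 0.09

0.09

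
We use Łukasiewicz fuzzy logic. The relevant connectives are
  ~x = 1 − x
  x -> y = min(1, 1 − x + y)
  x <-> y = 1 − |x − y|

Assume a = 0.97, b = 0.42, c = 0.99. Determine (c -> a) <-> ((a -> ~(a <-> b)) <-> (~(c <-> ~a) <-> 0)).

c -> a = min(1, 1 − 0.99 + 0.97) = min(1, 0.98) = 0.98
a <-> b = 1 − |0.97 − 0.42| = 1 − 0.55 = 0.45
~(a <-> b) = 1 − 0.45 = 0.55
a -> ~(a <-> b) = min(1, 1 − 0.97 + 0.55) = min(1, 0.58) = 0.58
~a = 1 − 0.97 = 0.03
c <-> ~a = 1 − |0.99 − 0.03| = 1 − 0.96 = 0.04
~(c <-> ~a) = 1 − 0.04 = 0.96
~(c <-> ~a) <-> 0 = 1 − |0.96 − 0.00| = 1 − 0.96 = 0.04
(a -> ~(a <-> b)) <-> (~(c <-> ~a) <-> 0) = 1 − |0.58 − 0.04| = 1 − 0.54 = 0.46
(c -> a) <-> ((a -> ~(a <-> b)) <-> (~(c <-> ~a) <-> 0)) = 1 − |0.98 − 0.46| = 1 − 0.52 = 0.48

0.48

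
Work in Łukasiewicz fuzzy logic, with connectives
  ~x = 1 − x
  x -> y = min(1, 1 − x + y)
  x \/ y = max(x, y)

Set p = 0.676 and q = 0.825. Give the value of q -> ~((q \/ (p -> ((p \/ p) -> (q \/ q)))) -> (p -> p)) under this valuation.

0.175

p \/ p = max(0.676, 0.676) = 0.676
q \/ q = max(0.825, 0.825) = 0.825
(p \/ p) -> (q \/ q) = min(1, 1 − 0.676 + 0.825) = min(1, 1.149) = 1.000
p -> ((p \/ p) -> (q \/ q)) = min(1, 1 − 0.676 + 1.000) = min(1, 1.324) = 1.000
q \/ (p -> ((p \/ p) -> (q \/ q))) = max(0.825, 1.000) = 1.000
p -> p = min(1, 1 − 0.676 + 0.676) = min(1, 1.000) = 1.000
(q \/ (p -> ((p \/ p) -> (q \/ q)))) -> (p -> p) = min(1, 1 − 1.000 + 1.000) = min(1, 1.000) = 1.000
~((q \/ (p -> ((p \/ p) -> (q \/ q)))) -> (p -> p)) = 1 − 1.000 = 0.000
q -> ~((q \/ (p -> ((p \/ p) -> (q \/ q)))) -> (p -> p)) = min(1, 1 − 0.825 + 0.000) = min(1, 0.175) = 0.175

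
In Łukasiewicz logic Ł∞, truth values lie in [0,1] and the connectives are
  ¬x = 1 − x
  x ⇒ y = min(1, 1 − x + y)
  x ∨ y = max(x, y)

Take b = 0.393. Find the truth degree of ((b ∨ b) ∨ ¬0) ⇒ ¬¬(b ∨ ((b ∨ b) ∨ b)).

b ∨ b = max(0.393, 0.393) = 0.393
¬0 = 1 − 0.000 = 1.000
(b ∨ b) ∨ ¬0 = max(0.393, 1.000) = 1.000
(b ∨ b) ∨ b = max(0.393, 0.393) = 0.393
b ∨ ((b ∨ b) ∨ b) = max(0.393, 0.393) = 0.393
¬(b ∨ ((b ∨ b) ∨ b)) = 1 − 0.393 = 0.607
¬¬(b ∨ ((b ∨ b) ∨ b)) = 1 − 0.607 = 0.393
((b ∨ b) ∨ ¬0) ⇒ ¬¬(b ∨ ((b ∨ b) ∨ b)) = min(1, 1 − 1.000 + 0.393) = min(1, 0.393) = 0.393

0.393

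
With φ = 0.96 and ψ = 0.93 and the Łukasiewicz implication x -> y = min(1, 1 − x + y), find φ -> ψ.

0.97

φ -> ψ = min(1, 1 − 0.96 + 0.93) = min(1, 0.97) = 0.97
For comparison, the Gödel implication (1 if x ≤ y else y) would give 0.93.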